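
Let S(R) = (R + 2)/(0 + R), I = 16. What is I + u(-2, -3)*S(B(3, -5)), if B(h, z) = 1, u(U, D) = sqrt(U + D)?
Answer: 16 + 3*I*sqrt(5) ≈ 16.0 + 6.7082*I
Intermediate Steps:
u(U, D) = sqrt(D + U)
S(R) = (2 + R)/R
I + u(-2, -3)*S(B(3, -5)) = 16 + sqrt(-3 - 2)*((2 + 1)/1) = 16 + sqrt(-5)*(1*3) = 16 + (I*sqrt(5))*3 = 16 + 3*I*sqrt(5)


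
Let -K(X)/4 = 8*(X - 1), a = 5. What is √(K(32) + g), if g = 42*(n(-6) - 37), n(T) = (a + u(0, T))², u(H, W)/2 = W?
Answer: 2*I*√122 ≈ 22.091*I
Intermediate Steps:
u(H, W) = 2*W
n(T) = (5 + 2*T)²
g = 504 (g = 42*((5 + 2*(-6))² - 37) = 42*((5 - 12)² - 37) = 42*((-7)² - 37) = 42*(49 - 37) = 42*12 = 504)
K(X) = 32 - 32*X (K(X) = -32*(X - 1) = -32*(-1 + X) = -4*(-8 + 8*X) = 32 - 32*X)
√(K(32) + g) = √((32 - 32*32) + 504) = √((32 - 1024) + 504) = √(-992 + 504) = √(-488) = 2*I*√122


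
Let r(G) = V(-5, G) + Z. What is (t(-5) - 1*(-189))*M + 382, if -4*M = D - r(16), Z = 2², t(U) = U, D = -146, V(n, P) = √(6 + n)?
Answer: 7328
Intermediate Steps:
Z = 4
r(G) = 5 (r(G) = √(6 - 5) + 4 = √1 + 4 = 1 + 4 = 5)
M = 151/4 (M = -(-146 - 1*5)/4 = -(-146 - 5)/4 = -¼*(-151) = 151/4 ≈ 37.750)
(t(-5) - 1*(-189))*M + 382 = (-5 - 1*(-189))*(151/4) + 382 = (-5 + 189)*(151/4) + 382 = 184*(151/4) + 382 = 6946 + 382 = 7328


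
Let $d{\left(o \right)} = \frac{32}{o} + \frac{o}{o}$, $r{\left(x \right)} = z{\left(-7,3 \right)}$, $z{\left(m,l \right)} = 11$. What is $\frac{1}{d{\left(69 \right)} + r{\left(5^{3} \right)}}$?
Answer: $\frac{69}{860} \approx 0.080233$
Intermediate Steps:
$r{\left(x \right)} = 11$
$d{\left(o \right)} = 1 + \frac{32}{o}$ ($d{\left(o \right)} = \frac{32}{o} + 1 = 1 + \frac{32}{o}$)
$\frac{1}{d{\left(69 \right)} + r{\left(5^{3} \right)}} = \frac{1}{\frac{32 + 69}{69} + 11} = \frac{1}{\frac{1}{69} \cdot 101 + 11} = \frac{1}{\frac{101}{69} + 11} = \frac{1}{\frac{860}{69}} = \frac{69}{860}$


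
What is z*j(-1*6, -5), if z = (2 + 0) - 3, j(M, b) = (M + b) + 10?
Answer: 1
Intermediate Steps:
j(M, b) = 10 + M + b
z = -1 (z = 2 - 3 = -1)
z*j(-1*6, -5) = -(10 - 1*6 - 5) = -(10 - 6 - 5) = -1*(-1) = 1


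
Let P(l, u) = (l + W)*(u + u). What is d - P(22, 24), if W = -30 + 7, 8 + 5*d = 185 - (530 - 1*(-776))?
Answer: -889/5 ≈ -177.80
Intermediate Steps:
d = -1129/5 (d = -8/5 + (185 - (530 - 1*(-776)))/5 = -8/5 + (185 - (530 + 776))/5 = -8/5 + (185 - 1*1306)/5 = -8/5 + (185 - 1306)/5 = -8/5 + (⅕)*(-1121) = -8/5 - 1121/5 = -1129/5 ≈ -225.80)
W = -23
P(l, u) = 2*u*(-23 + l) (P(l, u) = (l - 23)*(u + u) = (-23 + l)*(2*u) = 2*u*(-23 + l))
d - P(22, 24) = -1129/5 - 2*24*(-23 + 22) = -1129/5 - 2*24*(-1) = -1129/5 - 1*(-48) = -1129/5 + 48 = -889/5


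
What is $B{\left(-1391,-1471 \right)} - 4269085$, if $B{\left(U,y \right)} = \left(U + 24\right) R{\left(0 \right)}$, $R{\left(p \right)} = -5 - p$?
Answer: $-4262250$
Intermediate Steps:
$B{\left(U,y \right)} = -120 - 5 U$ ($B{\left(U,y \right)} = \left(U + 24\right) \left(-5 - 0\right) = \left(24 + U\right) \left(-5 + 0\right) = \left(24 + U\right) \left(-5\right) = -120 - 5 U$)
$B{\left(-1391,-1471 \right)} - 4269085 = \left(-120 - -6955\right) - 4269085 = \left(-120 + 6955\right) - 4269085 = 6835 - 4269085 = -4262250$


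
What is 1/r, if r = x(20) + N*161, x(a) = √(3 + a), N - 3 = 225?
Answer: 1596/58585967 - √23/1347477241 ≈ 2.7238e-5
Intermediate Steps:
N = 228 (N = 3 + 225 = 228)
r = 36708 + √23 (r = √(3 + 20) + 228*161 = √23 + 36708 = 36708 + √23 ≈ 36713.)
1/r = 1/(36708 + √23)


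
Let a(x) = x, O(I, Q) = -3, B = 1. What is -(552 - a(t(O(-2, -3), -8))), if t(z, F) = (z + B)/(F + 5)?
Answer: -1654/3 ≈ -551.33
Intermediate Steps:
t(z, F) = (1 + z)/(5 + F) (t(z, F) = (z + 1)/(F + 5) = (1 + z)/(5 + F))
-(552 - a(t(O(-2, -3), -8))) = -(552 - (1 - 3)/(5 - 8)) = -(552 - (-2)/(-3)) = -(552 - (-1)*(-2)/3) = -(552 - 1*2/3) = -(552 - 2/3) = -1*1654/3 = -1654/3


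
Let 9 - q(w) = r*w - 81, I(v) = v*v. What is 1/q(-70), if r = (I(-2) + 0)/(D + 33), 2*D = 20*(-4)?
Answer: 1/50 ≈ 0.020000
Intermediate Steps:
I(v) = v**2
D = -40 (D = (20*(-4))/2 = (1/2)*(-80) = -40)
r = -4/7 (r = ((-2)**2 + 0)/(-40 + 33) = (4 + 0)/(-7) = 4*(-1/7) = -4/7 ≈ -0.57143)
q(w) = 90 + 4*w/7 (q(w) = 9 - (-4*w/7 - 81) = 9 - (-81 - 4*w/7) = 9 + (81 + 4*w/7) = 90 + 4*w/7)
1/q(-70) = 1/(90 + (4/7)*(-70)) = 1/(90 - 40) = 1/50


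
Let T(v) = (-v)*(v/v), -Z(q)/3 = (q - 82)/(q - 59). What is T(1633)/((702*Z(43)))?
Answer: 13064/41067 ≈ 0.31811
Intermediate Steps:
Z(q) = -3*(-82 + q)/(-59 + q) (Z(q) = -3*(q - 82)/(q - 59) = -3*(-82 + q)/(-59 + q))
T(v) = -v (T(v) = -v*1 = -v)
T(1633)/((702*Z(43))) = (-1*1633)/((702*(3*(82 - 1*43)/(-59 + 43)))) = -1633*(-8/(1053*(82 - 43))) = -1633/(702*(3*(-1/16)*39)) = -1633/(702*(-117/16)) = -1633/(-41067/8) = -1633*(-8/41067) = 13064/41067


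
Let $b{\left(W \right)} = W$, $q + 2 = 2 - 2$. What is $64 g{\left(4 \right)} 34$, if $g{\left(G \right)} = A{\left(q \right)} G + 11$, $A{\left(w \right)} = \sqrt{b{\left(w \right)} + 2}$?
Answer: $23936$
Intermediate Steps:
$q = -2$ ($q = -2 + \left(2 - 2\right) = -2 + 0 = -2$)
$A{\left(w \right)} = \sqrt{2 + w}$ ($A{\left(w \right)} = \sqrt{w + 2} = \sqrt{2 + w}$)
$g{\left(G \right)} = 11$ ($g{\left(G \right)} = \sqrt{2 - 2} G + 11 = \sqrt{0} G + 11 = 0 G + 11 = 0 + 11 = 11$)
$64 g{\left(4 \right)} 34 = 64 \cdot 11 \cdot 34 = 704 \cdot 34 = 23936$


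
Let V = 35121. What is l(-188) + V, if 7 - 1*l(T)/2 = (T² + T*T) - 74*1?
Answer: -106093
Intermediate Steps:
l(T) = 162 - 4*T² (l(T) = 14 - 2*((T² + T*T) - 74*1) = 14 - 2*((T² + T²) - 74) = 14 - 2*(2*T² - 74) = 14 - 2*(-74 + 2*T²) = 14 + (148 - 4*T²) = 162 - 4*T²)
l(-188) + V = (162 - 4*(-188)²) + 35121 = (162 - 4*35344) + 35121 = (162 - 141376) + 35121 = -141214 + 35121 = -106093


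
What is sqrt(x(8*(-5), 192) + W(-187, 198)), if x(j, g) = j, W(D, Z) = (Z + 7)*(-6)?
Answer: I*sqrt(1270) ≈ 35.637*I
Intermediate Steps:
W(D, Z) = -42 - 6*Z (W(D, Z) = (7 + Z)*(-6) = -42 - 6*Z)
sqrt(x(8*(-5), 192) + W(-187, 198)) = sqrt(8*(-5) + (-42 - 6*198)) = sqrt(-40 + (-42 - 1188)) = sqrt(-40 - 1230) = sqrt(-1270) = I*sqrt(1270)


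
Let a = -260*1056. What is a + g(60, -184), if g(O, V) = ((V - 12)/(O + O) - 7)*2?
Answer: -4118659/15 ≈ -2.7458e+5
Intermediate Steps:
g(O, V) = -14 + (-12 + V)/O (g(O, V) = ((-12 + V)/((2*O)) - 7)*2 = ((-12 + V)*(1/(2*O)) - 7)*2 = ((-12 + V)/(2*O) - 7)*2 = (-7 + (-12 + V)/(2*O))*2 = -14 + (-12 + V)/O)
a = -274560
a + g(60, -184) = -274560 + (-12 - 184 - 14*60)/60 = -274560 + (-12 - 184 - 840)/60 = -274560 + (1/60)*(-1036) = -274560 - 259/15 = -4118659/15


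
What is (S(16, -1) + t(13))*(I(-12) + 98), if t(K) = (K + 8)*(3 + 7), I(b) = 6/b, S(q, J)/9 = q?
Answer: 34515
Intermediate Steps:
S(q, J) = 9*q
t(K) = 80 + 10*K (t(K) = (8 + K)*10 = 80 + 10*K)
(S(16, -1) + t(13))*(I(-12) + 98) = (9*16 + (80 + 10*13))*(6/(-12) + 98) = (144 + (80 + 130))*(6*(-1/12) + 98) = (144 + 210)*(-½ + 98) = 354*(195/2) = 34515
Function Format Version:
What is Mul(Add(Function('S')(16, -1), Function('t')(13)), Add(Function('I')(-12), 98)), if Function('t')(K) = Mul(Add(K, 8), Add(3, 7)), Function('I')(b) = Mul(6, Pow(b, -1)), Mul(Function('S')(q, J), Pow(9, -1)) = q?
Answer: 34515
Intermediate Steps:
Function('S')(q, J) = Mul(9, q)
Function('t')(K) = Add(80, Mul(10, K)) (Function('t')(K) = Mul(Add(8, K), 10) = Add(80, Mul(10, K)))
Mul(Add(Function('S')(16, -1), Function('t')(13)), Add(Function('I')(-12), 98)) = Mul(Add(Mul(9, 16), Add(80, Mul(10, 13))), Add(Mul(6, Pow(-12, -1)), 98)) = Mul(Add(144, Add(80, 130)), Add(Mul(6, Rational(-1, 12)), 98)) = Mul(Add(144, 210), Add(Rational(-1, 2), 98)) = Mul(354, Rational(195, 2)) = 34515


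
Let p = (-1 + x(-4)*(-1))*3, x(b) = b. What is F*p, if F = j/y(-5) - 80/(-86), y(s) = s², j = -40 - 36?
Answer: -20412/1075 ≈ -18.988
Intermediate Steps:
j = -76
p = 9 (p = (-1 - 4*(-1))*3 = (-1 + 4)*3 = 3*3 = 9)
F = -2268/1075 (F = -76/((-5)²) - 80/(-86) = -76/25 - 80*(-1/86) = -76*1/25 + 40/43 = -76/25 + 40/43 = -2268/1075 ≈ -2.1098)
F*p = -2268/1075*9 = -20412/1075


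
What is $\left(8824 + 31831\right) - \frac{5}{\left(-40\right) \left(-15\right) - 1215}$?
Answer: $\frac{5000566}{123} \approx 40655.0$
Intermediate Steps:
$\left(8824 + 31831\right) - \frac{5}{\left(-40\right) \left(-15\right) - 1215} = 40655 - \frac{5}{600 - 1215} = 40655 - \frac{5}{-615} = 40655 - - \frac{1}{123} = 40655 + \frac{1}{123} = \frac{5000566}{123}$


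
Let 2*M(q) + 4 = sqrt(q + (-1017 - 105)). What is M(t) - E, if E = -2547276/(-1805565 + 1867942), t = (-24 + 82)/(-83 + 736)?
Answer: 2422522/62377 + 4*I*sqrt(7474891)/653 ≈ 38.837 + 16.747*I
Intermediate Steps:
t = 58/653 ≈ 0.088821
E = -2547276/62377 ≈ -40.837
M(q) = -2 + sqrt(-1122 + q)/2 (M(q) = -2 + sqrt(q + (-1017 - 105))/2 = -2 + sqrt(q - 1122)/2 = -2 + sqrt(-1122 + q)/2)
M(t) - E = (-2 + sqrt(-1122 + 58/653)/2) - 1*(-2547276/62377) = (-2 + sqrt(-732608/653)/2) + 2547276/62377 = (-2 + (8*I*sqrt(7474891)/653)/2) + 2547276/62377 = (-2 + 4*I*sqrt(7474891)/653) + 2547276/62377 = 2422522/62377 + 4*I*sqrt(7474891)/653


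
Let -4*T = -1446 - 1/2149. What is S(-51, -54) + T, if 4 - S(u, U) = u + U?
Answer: 4044419/8596 ≈ 470.50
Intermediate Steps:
T = 3107455/8596 (T = -(-1446 - 1/2149)/4 = -1/4*(-3107455/2149) = 3107455/8596 ≈ 361.50)
S(u, U) = 4 - U - u (S(u, U) = 4 - (u + U) = 4 - (U + u) = 4 + (-U - u) = 4 - U - u)
S(-51, -54) + T = (4 - 1*(-54) - 1*(-51)) + 3107455/8596 = (4 + 54 + 51) + 3107455/8596 = 109 + 3107455/8596 = 4044419/8596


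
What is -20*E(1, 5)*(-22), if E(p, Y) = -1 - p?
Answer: -880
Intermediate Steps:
-20*E(1, 5)*(-22) = -20*(-1 - 1*1)*(-22) = -20*(-1 - 1)*(-22) = -(-40)*(-22) = -20*44 = -880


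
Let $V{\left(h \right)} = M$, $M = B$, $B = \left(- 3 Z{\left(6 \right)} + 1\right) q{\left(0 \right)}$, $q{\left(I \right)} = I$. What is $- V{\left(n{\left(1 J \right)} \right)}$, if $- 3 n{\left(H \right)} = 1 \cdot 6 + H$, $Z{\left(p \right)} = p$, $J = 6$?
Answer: $0$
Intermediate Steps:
$n{\left(H \right)} = -2 - \frac{H}{3}$ ($n{\left(H \right)} = - \frac{1 \cdot 6 + H}{3} = - \frac{6 + H}{3} = -2 - \frac{H}{3}$)
$B = 0$ ($B = \left(\left(-3\right) 6 + 1\right) 0 = \left(-18 + 1\right) 0 = \left(-17\right) 0 = 0$)
$M = 0$
$V{\left(h \right)} = 0$
$- V{\left(n{\left(1 J \right)} \right)} = \left(-1\right) 0 = 0$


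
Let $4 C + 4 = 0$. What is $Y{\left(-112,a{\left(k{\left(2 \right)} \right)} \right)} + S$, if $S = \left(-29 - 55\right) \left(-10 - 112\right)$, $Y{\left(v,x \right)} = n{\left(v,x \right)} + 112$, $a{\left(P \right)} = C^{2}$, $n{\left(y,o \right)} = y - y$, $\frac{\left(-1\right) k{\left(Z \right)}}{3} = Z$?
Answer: $10360$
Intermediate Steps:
$C = -1$ ($C = -1 + \frac{1}{4} \cdot 0 = -1 + 0 = -1$)
$k{\left(Z \right)} = - 3 Z$
$n{\left(y,o \right)} = 0$
$a{\left(P \right)} = 1$ ($a{\left(P \right)} = \left(-1\right)^{2} = 1$)
$Y{\left(v,x \right)} = 112$ ($Y{\left(v,x \right)} = 0 + 112 = 112$)
$S = 10248$ ($S = \left(-29 - 55\right) \left(-122\right) = \left(-84\right) \left(-122\right) = 10248$)
$Y{\left(-112,a{\left(k{\left(2 \right)} \right)} \right)} + S = 112 + 10248 = 10360$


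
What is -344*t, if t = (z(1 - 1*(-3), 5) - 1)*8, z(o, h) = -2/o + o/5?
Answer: 9632/5 ≈ 1926.4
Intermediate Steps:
z(o, h) = -2/o + o/5 (z(o, h) = -2/o + o*(⅕) = -2/o + o/5)
t = -28/5 (t = ((-2/(1 - 1*(-3)) + (1 - 1*(-3))/5) - 1)*8 = ((-2/(1 + 3) + (1 + 3)/5) - 1)*8 = ((-2/4 + (⅕)*4) - 1)*8 = ((-2*¼ + ⅘) - 1)*8 = ((-½ + ⅘) - 1)*8 = (3/10 - 1)*8 = -7/10*8 = -28/5 ≈ -5.6000)
-344*t = -344*(-28/5) = 9632/5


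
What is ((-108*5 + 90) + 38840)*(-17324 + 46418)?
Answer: 1116918660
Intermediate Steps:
((-108*5 + 90) + 38840)*(-17324 + 46418) = ((-540 + 90) + 38840)*29094 = (-450 + 38840)*29094 = 38390*29094 = 1116918660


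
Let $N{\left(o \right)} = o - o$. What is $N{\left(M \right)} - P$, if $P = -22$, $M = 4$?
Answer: $22$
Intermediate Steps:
$N{\left(o \right)} = 0$
$N{\left(M \right)} - P = 0 - -22 = 0 + 22 = 22$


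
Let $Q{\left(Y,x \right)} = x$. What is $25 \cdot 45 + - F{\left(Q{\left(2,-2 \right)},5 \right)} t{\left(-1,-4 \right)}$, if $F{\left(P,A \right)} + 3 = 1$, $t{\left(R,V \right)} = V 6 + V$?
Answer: $1069$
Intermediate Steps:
$t{\left(R,V \right)} = 7 V$ ($t{\left(R,V \right)} = 6 V + V = 7 V$)
$F{\left(P,A \right)} = -2$ ($F{\left(P,A \right)} = -3 + 1 = -2$)
$25 \cdot 45 + - F{\left(Q{\left(2,-2 \right)},5 \right)} t{\left(-1,-4 \right)} = 25 \cdot 45 + \left(-1\right) \left(-2\right) 7 \left(-4\right) = 1125 + 2 \left(-28\right) = 1125 - 56 = 1069$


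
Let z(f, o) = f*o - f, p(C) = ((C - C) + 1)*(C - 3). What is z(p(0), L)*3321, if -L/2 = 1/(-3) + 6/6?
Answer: 23247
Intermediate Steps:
p(C) = -3 + C (p(C) = (0 + 1)*(-3 + C) = 1*(-3 + C) = -3 + C)
L = -4/3 (L = -2*(1/(-3) + 6/6) = -2*(1*(-⅓) + 6*(⅙)) = -2*(-⅓ + 1) = -2*⅔ = -4/3 ≈ -1.3333)
z(f, o) = -f + f*o
z(p(0), L)*3321 = ((-3 + 0)*(-1 - 4/3))*3321 = -3*(-7/3)*3321 = 7*3321 = 23247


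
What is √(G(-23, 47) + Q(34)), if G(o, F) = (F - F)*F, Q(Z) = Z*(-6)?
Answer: 2*I*√51 ≈ 14.283*I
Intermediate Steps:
Q(Z) = -6*Z
G(o, F) = 0 (G(o, F) = 0*F = 0)
√(G(-23, 47) + Q(34)) = √(0 - 6*34) = √(0 - 204) = √(-204) = 2*I*√51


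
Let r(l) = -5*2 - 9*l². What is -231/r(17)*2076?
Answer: 68508/373 ≈ 183.67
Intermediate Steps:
r(l) = -10 - 9*l²
-231/r(17)*2076 = -231/(-10 - 9*17²)*2076 = -231/(-10 - 9*289)*2076 = -231/(-10 - 2601)*2076 = -231/(-2611)*2076 = -231*(-1/2611)*2076 = (33/373)*2076 = 68508/373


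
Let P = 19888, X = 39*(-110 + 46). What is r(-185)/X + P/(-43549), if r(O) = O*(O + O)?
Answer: -137753159/4940832 ≈ -27.881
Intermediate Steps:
r(O) = 2*O**2 (r(O) = O*(2*O) = 2*O**2)
X = -2496 (X = 39*(-64) = -2496)
r(-185)/X + P/(-43549) = (2*(-185)**2)/(-2496) + 19888/(-43549) = (2*34225)*(-1/2496) + 19888*(-1/43549) = 68450*(-1/2496) - 1808/3959 = -34225/1248 - 1808/3959 = -137753159/4940832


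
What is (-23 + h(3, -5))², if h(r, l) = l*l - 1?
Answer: 1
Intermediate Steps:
h(r, l) = -1 + l² (h(r, l) = l² - 1 = -1 + l²)
(-23 + h(3, -5))² = (-23 + (-1 + (-5)²))² = (-23 + (-1 + 25))² = (-23 + 24)² = 1² = 1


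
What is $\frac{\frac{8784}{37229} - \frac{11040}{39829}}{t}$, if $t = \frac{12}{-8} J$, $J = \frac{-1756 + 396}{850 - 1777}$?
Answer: $\frac{138936906}{7413969205} \approx 0.01874$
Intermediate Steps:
$J = \frac{1360}{927}$ ($J = - \frac{1360}{-927} = \left(-1360\right) \left(- \frac{1}{927}\right) = \frac{1360}{927} \approx 1.4671$)
$t = - \frac{680}{309}$ ($t = \frac{12}{-8} \cdot \frac{1360}{927} = 12 \left(- \frac{1}{8}\right) \frac{1360}{927} = \left(- \frac{3}{2}\right) \frac{1360}{927} = - \frac{680}{309} \approx -2.2006$)
$\frac{\frac{8784}{37229} - \frac{11040}{39829}}{t} = \frac{\frac{8784}{37229} - \frac{11040}{39829}}{- \frac{680}{309}} = \left(8784 \cdot \frac{1}{37229} - \frac{11040}{39829}\right) \left(- \frac{309}{680}\right) = \left(\frac{8784}{37229} - \frac{11040}{39829}\right) \left(- \frac{309}{680}\right) = \left(- \frac{61150224}{1482793841}\right) \left(- \frac{309}{680}\right) = \frac{138936906}{7413969205}$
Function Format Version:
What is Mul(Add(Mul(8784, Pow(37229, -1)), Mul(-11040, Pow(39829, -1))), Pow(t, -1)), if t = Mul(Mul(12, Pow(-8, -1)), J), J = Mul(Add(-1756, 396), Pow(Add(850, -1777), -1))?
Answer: Rational(138936906, 7413969205) ≈ 0.018740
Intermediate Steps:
J = Rational(1360, 927) (J = Mul(-1360, Pow(-927, -1)) = Mul(-1360, Rational(-1, 927)) = Rational(1360, 927) ≈ 1.4671)
t = Rational(-680, 309) (t = Mul(Mul(12, Pow(-8, -1)), Rational(1360, 927)) = Mul(Mul(12, Rational(-1, 8)), Rational(1360, 927)) = Mul(Rational(-3, 2), Rational(1360, 927)) = Rational(-680, 309) ≈ -2.2006)
Mul(Add(Mul(8784, Pow(37229, -1)), Mul(-11040, Pow(39829, -1))), Pow(t, -1)) = Mul(Add(Mul(8784, Pow(37229, -1)), Mul(-11040, Pow(39829, -1))), Pow(Rational(-680, 309), -1)) = Mul(Add(Mul(8784, Rational(1, 37229)), Mul(-11040, Rational(1, 39829))), Rational(-309, 680)) = Mul(Add(Rational(8784, 37229), Rational(-11040, 39829)), Rational(-309, 680)) = Mul(Rational(-61150224, 1482793841), Rational(-309, 680)) = Rational(138936906, 7413969205)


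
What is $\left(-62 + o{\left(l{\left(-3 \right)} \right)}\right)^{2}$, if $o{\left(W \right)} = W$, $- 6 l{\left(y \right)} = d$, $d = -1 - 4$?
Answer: $\frac{134689}{36} \approx 3741.4$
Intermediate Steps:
$d = -5$ ($d = -1 - 4 = -5$)
$l{\left(y \right)} = \frac{5}{6}$ ($l{\left(y \right)} = \left(- \frac{1}{6}\right) \left(-5\right) = \frac{5}{6}$)
$\left(-62 + o{\left(l{\left(-3 \right)} \right)}\right)^{2} = \left(-62 + \frac{5}{6}\right)^{2} = \left(- \frac{367}{6}\right)^{2} = \frac{134689}{36}$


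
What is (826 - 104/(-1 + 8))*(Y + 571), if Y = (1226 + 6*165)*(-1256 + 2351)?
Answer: 13781022698/7 ≈ 1.9687e+9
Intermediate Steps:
Y = 2426520 (Y = (1226 + 990)*1095 = 2216*1095 = 2426520)
(826 - 104/(-1 + 8))*(Y + 571) = (826 - 104/(-1 + 8))*(2426520 + 571) = (826 - 104/7)*2427091 = (5678/7)*2427091 = 13781022698/7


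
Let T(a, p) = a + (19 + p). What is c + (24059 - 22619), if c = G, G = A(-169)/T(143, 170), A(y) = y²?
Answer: 506641/332 ≈ 1526.0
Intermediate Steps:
T(a, p) = 19 + a + p
G = 28561/332 (G = (-169)²/(19 + 143 + 170) = 28561/332 ≈ 86.027)
c = 28561/332 ≈ 86.027
c + (24059 - 22619) = 28561/332 + (24059 - 22619) = 28561/332 + 1440 = 506641/332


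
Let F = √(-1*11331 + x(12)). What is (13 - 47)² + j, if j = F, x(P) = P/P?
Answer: 1156 + I*√11330 ≈ 1156.0 + 106.44*I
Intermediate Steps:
x(P) = 1
F = I*√11330 (F = √(-1*11331 + 1) = √(-11331 + 1) = √(-11330) = I*√11330 ≈ 106.44*I)
j = I*√11330 ≈ 106.44*I
(13 - 47)² + j = (13 - 47)² + I*√11330 = (-34)² + I*√11330 = 1156 + I*√11330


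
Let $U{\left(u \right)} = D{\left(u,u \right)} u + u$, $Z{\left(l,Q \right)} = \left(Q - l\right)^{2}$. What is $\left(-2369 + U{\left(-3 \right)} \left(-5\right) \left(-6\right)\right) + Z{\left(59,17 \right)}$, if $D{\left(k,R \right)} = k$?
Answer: $-425$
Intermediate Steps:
$U{\left(u \right)} = u + u^{2}$ ($U{\left(u \right)} = u u + u = u^{2} + u = u + u^{2}$)
$\left(-2369 + U{\left(-3 \right)} \left(-5\right) \left(-6\right)\right) + Z{\left(59,17 \right)} = \left(-2369 + - 3 \left(1 - 3\right) \left(-5\right) \left(-6\right)\right) + \left(17 - 59\right)^{2} = \left(-2369 + \left(-3\right) \left(-2\right) \left(-5\right) \left(-6\right)\right) + \left(17 - 59\right)^{2} = \left(-2369 + 6 \left(-5\right) \left(-6\right)\right) + \left(-42\right)^{2} = \left(-2369 - -180\right) + 1764 = \left(-2369 + 180\right) + 1764 = -2189 + 1764 = -425$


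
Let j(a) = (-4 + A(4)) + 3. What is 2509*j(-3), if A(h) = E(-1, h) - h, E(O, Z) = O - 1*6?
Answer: -30108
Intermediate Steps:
E(O, Z) = -6 + O (E(O, Z) = O - 6 = -6 + O)
A(h) = -7 - h (A(h) = (-6 - 1) - h = -7 - h)
j(a) = -12 (j(a) = (-4 + (-7 - 1*4)) + 3 = (-4 + (-7 - 4)) + 3 = (-4 - 11) + 3 = -15 + 3 = -12)
2509*j(-3) = 2509*(-12) = -30108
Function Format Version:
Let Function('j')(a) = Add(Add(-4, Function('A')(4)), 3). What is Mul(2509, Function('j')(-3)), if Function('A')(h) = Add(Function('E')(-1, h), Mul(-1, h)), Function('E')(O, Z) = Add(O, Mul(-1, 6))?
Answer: -30108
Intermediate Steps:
Function('E')(O, Z) = Add(-6, O) (Function('E')(O, Z) = Add(O, -6) = Add(-6, O))
Function('A')(h) = Add(-7, Mul(-1, h)) (Function('A')(h) = Add(Add(-6, -1), Mul(-1, h)) = Add(-7, Mul(-1, h)))
Function('j')(a) = -12 (Function('j')(a) = Add(Add(-4, Add(-7, Mul(-1, 4))), 3) = Add(Add(-4, Add(-7, -4)), 3) = Add(Add(-4, -11), 3) = Add(-15, 3) = -12)
Mul(2509, Function('j')(-3)) = Mul(2509, -12) = -30108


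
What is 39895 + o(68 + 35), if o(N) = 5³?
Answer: 40020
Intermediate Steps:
o(N) = 125
39895 + o(68 + 35) = 39895 + 125 = 40020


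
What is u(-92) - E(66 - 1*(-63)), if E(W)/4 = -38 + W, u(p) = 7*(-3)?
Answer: -385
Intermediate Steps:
u(p) = -21
E(W) = -152 + 4*W (E(W) = 4*(-38 + W) = -152 + 4*W)
u(-92) - E(66 - 1*(-63)) = -21 - (-152 + 4*(66 - 1*(-63))) = -21 - (-152 + 4*(66 + 63)) = -21 - (-152 + 4*129) = -21 - (-152 + 516) = -21 - 1*364 = -21 - 364 = -385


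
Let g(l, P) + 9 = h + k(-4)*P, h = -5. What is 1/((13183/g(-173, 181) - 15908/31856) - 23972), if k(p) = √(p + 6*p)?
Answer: -43595077176137641/1045092074061263951972 + 9458784847963*I*√7/1045092074061263951972 ≈ -4.1714e-5 + 2.3946e-8*I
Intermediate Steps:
k(p) = √7*√p (k(p) = √(7*p) = √7*√p)
g(l, P) = -14 + 2*I*P*√7 (g(l, P) = -9 + (-5 + (√7*√(-4))*P) = -9 + (-5 + (√7*(2*I))*P) = -9 + (-5 + (2*I*√7)*P) = -9 + (-5 + 2*I*P*√7) = -14 + 2*I*P*√7)
1/((13183/g(-173, 181) - 15908/31856) - 23972) = 1/((13183/(-14 + 2*I*181*√7) - 15908/31856) - 23972) = 1/((13183/(-14 + 362*I*√7) - 15908*1/31856) - 23972) = 1/((13183/(-14 + 362*I*√7) - 3977/7964) - 23972) = 1/((-3977/7964 + 13183/(-14 + 362*I*√7)) - 23972) = 1/(-190916985/7964 + 13183/(-14 + 362*I*√7))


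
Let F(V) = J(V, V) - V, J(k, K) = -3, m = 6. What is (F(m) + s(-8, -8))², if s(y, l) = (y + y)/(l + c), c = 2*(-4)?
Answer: 64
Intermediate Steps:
c = -8
F(V) = -3 - V
s(y, l) = 2*y/(-8 + l) (s(y, l) = (y + y)/(l - 8) = (2*y)/(-8 + l) = 2*y/(-8 + l))
(F(m) + s(-8, -8))² = ((-3 - 1*6) + 2*(-8)/(-8 - 8))² = ((-3 - 6) + 2*(-8)/(-16))² = (-9 + 2*(-8)*(-1/16))² = (-9 + 1)² = (-8)² = 64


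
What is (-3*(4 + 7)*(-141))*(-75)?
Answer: -348975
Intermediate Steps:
(-3*(4 + 7)*(-141))*(-75) = (-3*11*(-141))*(-75) = -33*(-141)*(-75) = 4653*(-75) = -348975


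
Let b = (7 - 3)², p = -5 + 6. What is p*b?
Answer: 16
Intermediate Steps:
p = 1
b = 16 (b = 4² = 16)
p*b = 1*16 = 16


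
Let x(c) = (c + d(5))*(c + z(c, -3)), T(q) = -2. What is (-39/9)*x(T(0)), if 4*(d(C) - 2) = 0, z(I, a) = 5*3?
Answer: 0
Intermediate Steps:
z(I, a) = 15
d(C) = 2 (d(C) = 2 + (1/4)*0 = 2 + 0 = 2)
x(c) = (2 + c)*(15 + c) (x(c) = (c + 2)*(c + 15) = (2 + c)*(15 + c))
(-39/9)*x(T(0)) = (-39/9)*(30 + (-2)**2 + 17*(-2)) = (-39*1/9)*(30 + 4 - 34) = -13/3*0 = 0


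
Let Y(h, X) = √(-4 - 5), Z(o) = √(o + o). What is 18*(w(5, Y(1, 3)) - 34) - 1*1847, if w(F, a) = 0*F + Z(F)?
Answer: -2459 + 18*√10 ≈ -2402.1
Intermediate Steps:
Z(o) = √2*√o (Z(o) = √(2*o) = √2*√o)
Y(h, X) = 3*I (Y(h, X) = √(-9) = 3*I)
w(F, a) = √2*√F (w(F, a) = 0*F + √2*√F = 0 + √2*√F = √2*√F)
18*(w(5, Y(1, 3)) - 34) - 1*1847 = 18*(√2*√5 - 34) - 1*1847 = 18*(√10 - 34) - 1847 = 18*(-34 + √10) - 1847 = (-612 + 18*√10) - 1847 = -2459 + 18*√10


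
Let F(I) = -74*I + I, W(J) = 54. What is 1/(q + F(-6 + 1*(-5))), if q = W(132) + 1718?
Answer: 1/2575 ≈ 0.00038835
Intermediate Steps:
F(I) = -73*I
q = 1772 (q = 54 + 1718 = 1772)
1/(q + F(-6 + 1*(-5))) = 1/(1772 - 73*(-6 + 1*(-5))) = 1/(1772 - 73*(-6 - 5)) = 1/(1772 - 73*(-11)) = 1/(1772 + 803) = 1/2575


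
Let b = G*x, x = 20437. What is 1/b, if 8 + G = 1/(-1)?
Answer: -1/183933 ≈ -5.4368e-6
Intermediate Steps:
G = -9 (G = -8 + 1/(-1) = -8 - 1 = -9)
b = -183933 (b = -9*20437 = -183933)
1/b = 1/(-183933) = -1/183933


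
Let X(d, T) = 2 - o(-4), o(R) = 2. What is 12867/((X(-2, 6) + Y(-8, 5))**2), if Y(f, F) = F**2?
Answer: 12867/625 ≈ 20.587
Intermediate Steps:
X(d, T) = 0 (X(d, T) = 2 - 1*2 = 2 - 2 = 0)
12867/((X(-2, 6) + Y(-8, 5))**2) = 12867/((0 + 5**2)**2) = 12867/((0 + 25)**2) = 12867/(25**2) = 12867/625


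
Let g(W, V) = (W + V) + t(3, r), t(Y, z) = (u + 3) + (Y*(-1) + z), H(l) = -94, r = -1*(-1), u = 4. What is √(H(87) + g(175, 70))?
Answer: 2*√39 ≈ 12.490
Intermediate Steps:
r = 1
t(Y, z) = 7 + z - Y (t(Y, z) = (4 + 3) + (Y*(-1) + z) = 7 + (-Y + z) = 7 + (z - Y) = 7 + z - Y)
g(W, V) = 5 + V + W (g(W, V) = (W + V) + (7 + 1 - 1*3) = (V + W) + (7 + 1 - 3) = (V + W) + 5 = 5 + V + W)
√(H(87) + g(175, 70)) = √(-94 + (5 + 70 + 175)) = √(-94 + 250) = √156 = 2*√39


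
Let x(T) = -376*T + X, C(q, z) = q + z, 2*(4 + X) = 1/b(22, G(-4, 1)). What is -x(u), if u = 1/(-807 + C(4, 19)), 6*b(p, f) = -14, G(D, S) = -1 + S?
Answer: 183/49 ≈ 3.7347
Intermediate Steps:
b(p, f) = -7/3 (b(p, f) = (⅙)*(-14) = -7/3)
X = -59/14 (X = -4 + 1/(2*(-7/3)) = -4 + (½)*(-3/7) = -4 - 3/14 = -59/14 ≈ -4.2143)
u = -1/784 (u = 1/(-807 + (4 + 19)) = 1/(-807 + 23) = 1/(-784) = -1/784 ≈ -0.0012755)
x(T) = -59/14 - 376*T (x(T) = -376*T - 59/14 = -59/14 - 376*T)
-x(u) = -(-59/14 - 376*(-1/784)) = -(-59/14 + 47/98) = -1*(-183/49) = 183/49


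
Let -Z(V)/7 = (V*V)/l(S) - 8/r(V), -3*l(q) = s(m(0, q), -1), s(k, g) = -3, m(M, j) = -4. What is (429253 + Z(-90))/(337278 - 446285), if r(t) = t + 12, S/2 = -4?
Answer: -14529539/4251273 ≈ -3.4177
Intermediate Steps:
S = -8 (S = 2*(-4) = -8)
l(q) = 1 (l(q) = -⅓*(-3) = 1)
r(t) = 12 + t
Z(V) = -7*V² + 56/(12 + V) (Z(V) = -7*((V*V)/1 - 8/(12 + V)) = -7*(V²*1 - 8/(12 + V)) = -7*(V² - 8/(12 + V)) = -7*V² + 56/(12 + V))
(429253 + Z(-90))/(337278 - 446285) = (429253 + 7*(8 - 1*(-90)²*(12 - 90))/(12 - 90))/(337278 - 446285) = (429253 + 7*(8 - 1*8100*(-78))/(-78))/(-109007) = (429253 + 7*(-1/78)*(8 + 631800))*(-1/109007) = (429253 + 7*(-1/78)*631808)*(-1/109007) = (429253 - 2211328/39)*(-1/109007) = (14529539/39)*(-1/109007) = -14529539/4251273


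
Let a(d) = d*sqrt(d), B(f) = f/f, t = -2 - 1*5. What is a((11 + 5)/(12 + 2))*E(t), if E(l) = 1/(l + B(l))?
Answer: -8*sqrt(14)/147 ≈ -0.20363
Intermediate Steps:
t = -7 (t = -2 - 5 = -7)
B(f) = 1
a(d) = d**(3/2)
E(l) = 1/(1 + l) (E(l) = 1/(l + 1) = 1/(1 + l))
a((11 + 5)/(12 + 2))*E(t) = ((11 + 5)/(12 + 2))**(3/2)/(1 - 7) = (16/14)**(3/2)/(-6) = (16*(1/14))**(3/2)*(-1/6) = (8/7)**(3/2)*(-1/6) = (16*sqrt(14)/49)*(-1/6) = -8*sqrt(14)/147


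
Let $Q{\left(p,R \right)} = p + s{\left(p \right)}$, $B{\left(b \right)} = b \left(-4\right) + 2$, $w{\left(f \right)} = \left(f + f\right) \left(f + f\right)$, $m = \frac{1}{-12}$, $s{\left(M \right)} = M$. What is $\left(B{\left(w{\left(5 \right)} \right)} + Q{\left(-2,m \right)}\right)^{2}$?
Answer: $161604$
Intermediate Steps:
$m = - \frac{1}{12} \approx -0.083333$
$w{\left(f \right)} = 4 f^{2}$ ($w{\left(f \right)} = 2 f 2 f = 4 f^{2}$)
$B{\left(b \right)} = 2 - 4 b$ ($B{\left(b \right)} = - 4 b + 2 = 2 - 4 b$)
$Q{\left(p,R \right)} = 2 p$ ($Q{\left(p,R \right)} = p + p = 2 p$)
$\left(B{\left(w{\left(5 \right)} \right)} + Q{\left(-2,m \right)}\right)^{2} = \left(\left(2 - 4 \cdot 4 \cdot 5^{2}\right) + 2 \left(-2\right)\right)^{2} = \left(\left(2 - 4 \cdot 4 \cdot 25\right) - 4\right)^{2} = \left(\left(2 - 400\right) - 4\right)^{2} = \left(-398 - 4\right)^{2} = \left(-402\right)^{2} = 161604$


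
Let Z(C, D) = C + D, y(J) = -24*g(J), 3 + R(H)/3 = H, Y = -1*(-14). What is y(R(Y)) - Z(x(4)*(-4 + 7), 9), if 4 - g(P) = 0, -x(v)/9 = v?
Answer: 3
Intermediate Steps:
Y = 14
R(H) = -9 + 3*H
x(v) = -9*v
g(P) = 4 (g(P) = 4 - 1*0 = 4 + 0 = 4)
y(J) = -96 (y(J) = -24*4 = -96)
y(R(Y)) - Z(x(4)*(-4 + 7), 9) = -96 - ((-9*4)*(-4 + 7) + 9) = -96 - (-36*3 + 9) = -96 - (-108 + 9) = -96 - 1*(-99) = -96 + 99 = 3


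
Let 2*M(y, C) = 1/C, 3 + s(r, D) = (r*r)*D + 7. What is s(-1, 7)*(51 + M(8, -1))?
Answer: 1111/2 ≈ 555.50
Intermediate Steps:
s(r, D) = 4 + D*r**2 (s(r, D) = -3 + ((r*r)*D + 7) = -3 + (r**2*D + 7) = -3 + (D*r**2 + 7) = -3 + (7 + D*r**2) = 4 + D*r**2)
M(y, C) = 1/(2*C)
s(-1, 7)*(51 + M(8, -1)) = (4 + 7*(-1)**2)*(51 + (1/2)/(-1)) = (4 + 7*1)*(51 + (1/2)*(-1)) = (4 + 7)*(51 - 1/2) = 11*(101/2) = 1111/2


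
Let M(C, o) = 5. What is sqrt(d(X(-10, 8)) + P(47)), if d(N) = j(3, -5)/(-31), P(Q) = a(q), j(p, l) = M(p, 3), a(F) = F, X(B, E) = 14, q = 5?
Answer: 5*sqrt(186)/31 ≈ 2.1997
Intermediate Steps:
j(p, l) = 5
P(Q) = 5
d(N) = -5/31 (d(N) = 5/(-31) = 5*(-1/31) = -5/31)
sqrt(d(X(-10, 8)) + P(47)) = sqrt(-5/31 + 5) = sqrt(150/31) = 5*sqrt(186)/31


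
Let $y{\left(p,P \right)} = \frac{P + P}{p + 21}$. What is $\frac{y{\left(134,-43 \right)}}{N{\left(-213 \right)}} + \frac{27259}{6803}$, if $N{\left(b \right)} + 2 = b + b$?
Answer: $\frac{904473559}{225655510} \approx 4.0082$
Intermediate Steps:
$N{\left(b \right)} = -2 + 2 b$ ($N{\left(b \right)} = -2 + \left(b + b\right) = -2 + 2 b$)
$y{\left(p,P \right)} = \frac{2 P}{21 + p}$
$\frac{y{\left(134,-43 \right)}}{N{\left(-213 \right)}} + \frac{27259}{6803} = \frac{2 \left(-43\right) \frac{1}{21 + 134}}{-2 + 2 \left(-213\right)} + \frac{27259}{6803} = \frac{2 \left(-43\right) \frac{1}{155}}{-2 - 426} + 27259 \cdot \frac{1}{6803} = \frac{2 \left(-43\right) \frac{1}{155}}{-428} + \frac{27259}{6803} = \left(- \frac{86}{155}\right) \left(- \frac{1}{428}\right) + \frac{27259}{6803} = \frac{43}{33170} + \frac{27259}{6803} = \frac{904473559}{225655510}$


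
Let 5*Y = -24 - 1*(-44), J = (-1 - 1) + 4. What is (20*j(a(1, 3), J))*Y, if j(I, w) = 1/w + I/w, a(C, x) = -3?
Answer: -80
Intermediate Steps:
J = 2 (J = -2 + 4 = 2)
j(I, w) = 1/w + I/w
Y = 4 (Y = (-24 - 1*(-44))/5 = (-24 + 44)/5 = (1/5)*20 = 4)
(20*j(a(1, 3), J))*Y = (20*((1 - 3)/2))*4 = (20*((1/2)*(-2)))*4 = (20*(-1))*4 = -20*4 = -80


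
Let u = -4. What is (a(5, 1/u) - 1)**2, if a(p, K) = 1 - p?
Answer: 25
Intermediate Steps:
(a(5, 1/u) - 1)**2 = ((1 - 1*5) - 1)**2 = ((1 - 5) - 1)**2 = (-4 - 1)**2 = (-5)**2 = 25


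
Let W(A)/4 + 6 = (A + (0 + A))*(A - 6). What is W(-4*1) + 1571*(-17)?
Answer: -26411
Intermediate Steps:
W(A) = -24 + 8*A*(-6 + A) (W(A) = -24 + 4*((A + (0 + A))*(A - 6)) = -24 + 4*((A + A)*(-6 + A)) = -24 + 4*((2*A)*(-6 + A)) = -24 + 4*(2*A*(-6 + A)) = -24 + 8*A*(-6 + A))
W(-4*1) + 1571*(-17) = (-24 - (-192) + 8*(-4*1)²) + 1571*(-17) = (-24 - 48*(-4) + 8*(-4)²) - 26707 = (-24 + 192 + 8*16) - 26707 = (-24 + 192 + 128) - 26707 = 296 - 26707 = -26411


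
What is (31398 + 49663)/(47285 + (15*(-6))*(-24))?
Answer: 81061/49445 ≈ 1.6394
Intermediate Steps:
(31398 + 49663)/(47285 + (15*(-6))*(-24)) = 81061/(47285 - 90*(-24)) = 81061/(47285 + 2160) = 81061/49445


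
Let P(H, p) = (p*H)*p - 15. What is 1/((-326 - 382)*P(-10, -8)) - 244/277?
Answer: -113152283/128455980 ≈ -0.88086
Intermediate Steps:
P(H, p) = -15 + H*p² (P(H, p) = (H*p)*p - 15 = H*p² - 15 = -15 + H*p²)
1/((-326 - 382)*P(-10, -8)) - 244/277 = 1/((-326 - 382)*(-15 - 10*(-8)²)) - 244/277 = 1/((-708)*(-15 - 10*64)) - 244*1/277 = -1/(708*(-15 - 640)) - 244/277 = -1/708/(-655) - 244/277 = -1/708*(-1/655) - 244/277 = 1/463740 - 244/277 = -113152283/128455980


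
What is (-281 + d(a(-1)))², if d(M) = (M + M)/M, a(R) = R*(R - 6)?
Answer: 77841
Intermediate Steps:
a(R) = R*(-6 + R)
d(M) = 2 (d(M) = (2*M)/M = 2)
(-281 + d(a(-1)))² = (-281 + 2)² = (-279)² = 77841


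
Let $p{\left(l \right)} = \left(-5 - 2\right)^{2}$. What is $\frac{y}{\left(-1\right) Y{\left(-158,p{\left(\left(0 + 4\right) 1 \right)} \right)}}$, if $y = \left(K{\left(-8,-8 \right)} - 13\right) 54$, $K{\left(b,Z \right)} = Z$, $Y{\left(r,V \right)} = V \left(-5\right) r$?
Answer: $\frac{81}{2765} \approx 0.029295$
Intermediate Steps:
$p{\left(l \right)} = 49$ ($p{\left(l \right)} = \left(-7\right)^{2} = 49$)
$Y{\left(r,V \right)} = - 5 V r$
$y = -1134$ ($y = \left(-8 - 13\right) 54 = \left(-21\right) 54 = -1134$)
$\frac{y}{\left(-1\right) Y{\left(-158,p{\left(\left(0 + 4\right) 1 \right)} \right)}} = - \frac{1134}{\left(-1\right) \left(\left(-5\right) 49 \left(-158\right)\right)} = - \frac{1134}{\left(-1\right) 38710} = - \frac{1134}{-38710} = \left(-1134\right) \left(- \frac{1}{38710}\right) = \frac{81}{2765}$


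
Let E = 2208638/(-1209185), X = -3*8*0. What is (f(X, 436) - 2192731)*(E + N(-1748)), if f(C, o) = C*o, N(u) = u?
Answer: 4639520624053158/1209185 ≈ 3.8369e+9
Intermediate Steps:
X = 0 (X = -24*0 = 0)
E = -2208638/1209185 (E = 2208638*(-1/1209185) = -2208638/1209185 ≈ -1.8266)
(f(X, 436) - 2192731)*(E + N(-1748)) = (0*436 - 2192731)*(-2208638/1209185 - 1748) = (0 - 2192731)*(-2115864018/1209185) = -2192731*(-2115864018/1209185) = 4639520624053158/1209185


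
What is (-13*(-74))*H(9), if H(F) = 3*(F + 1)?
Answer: 28860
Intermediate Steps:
H(F) = 3 + 3*F (H(F) = 3*(1 + F) = 3 + 3*F)
(-13*(-74))*H(9) = (-13*(-74))*(3 + 3*9) = 962*(3 + 27) = 962*30 = 28860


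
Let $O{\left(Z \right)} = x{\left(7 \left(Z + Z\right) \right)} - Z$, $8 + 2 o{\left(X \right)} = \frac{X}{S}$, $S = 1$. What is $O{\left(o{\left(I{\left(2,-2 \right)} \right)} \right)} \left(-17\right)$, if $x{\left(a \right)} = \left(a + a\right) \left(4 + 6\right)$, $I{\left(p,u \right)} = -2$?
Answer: $23715$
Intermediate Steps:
$o{\left(X \right)} = -4 + \frac{X}{2}$ ($o{\left(X \right)} = -4 + \frac{X 1^{-1}}{2} = -4 + \frac{X 1}{2} = -4 + \frac{X}{2}$)
$x{\left(a \right)} = 20 a$ ($x{\left(a \right)} = 2 a 10 = 20 a$)
$O{\left(Z \right)} = 279 Z$ ($O{\left(Z \right)} = 20 \cdot 7 \left(Z + Z\right) - Z = 20 \cdot 7 \cdot 2 Z - Z = 20 \cdot 14 Z - Z = 280 Z - Z = 279 Z$)
$O{\left(o{\left(I{\left(2,-2 \right)} \right)} \right)} \left(-17\right) = 279 \left(-4 + \frac{1}{2} \left(-2\right)\right) \left(-17\right) = 279 \left(-4 - 1\right) \left(-17\right) = 279 \left(-5\right) \left(-17\right) = \left(-1395\right) \left(-17\right) = 23715$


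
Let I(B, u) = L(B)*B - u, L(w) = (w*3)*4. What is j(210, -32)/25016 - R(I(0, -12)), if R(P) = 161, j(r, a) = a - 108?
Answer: -1006929/6254 ≈ -161.01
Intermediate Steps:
L(w) = 12*w (L(w) = (3*w)*4 = 12*w)
I(B, u) = -u + 12*B**2 (I(B, u) = (12*B)*B - u = 12*B**2 - u = -u + 12*B**2)
j(r, a) = -108 + a
j(210, -32)/25016 - R(I(0, -12)) = (-108 - 32)/25016 - 1*161 = -140*1/25016 - 161 = -35/6254 - 161 = -1006929/6254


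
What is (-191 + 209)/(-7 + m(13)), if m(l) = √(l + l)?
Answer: -126/23 - 18*√26/23 ≈ -9.4688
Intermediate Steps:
m(l) = √2*√l (m(l) = √(2*l) = √2*√l)
(-191 + 209)/(-7 + m(13)) = (-191 + 209)/(-7 + √2*√13) = 18/(-7 + √26)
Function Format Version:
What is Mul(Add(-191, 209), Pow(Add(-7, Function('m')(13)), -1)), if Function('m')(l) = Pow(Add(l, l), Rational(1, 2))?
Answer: Add(Rational(-126, 23), Mul(Rational(-18, 23), Pow(26, Rational(1, 2)))) ≈ -9.4688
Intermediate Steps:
Function('m')(l) = Mul(Pow(2, Rational(1, 2)), Pow(l, Rational(1, 2))) (Function('m')(l) = Pow(Mul(2, l), Rational(1, 2)) = Mul(Pow(2, Rational(1, 2)), Pow(l, Rational(1, 2))))
Mul(Add(-191, 209), Pow(Add(-7, Function('m')(13)), -1)) = Mul(Add(-191, 209), Pow(Add(-7, Mul(Pow(2, Rational(1, 2)), Pow(13, Rational(1, 2)))), -1)) = Mul(18, Pow(Add(-7, Pow(26, Rational(1, 2))), -1))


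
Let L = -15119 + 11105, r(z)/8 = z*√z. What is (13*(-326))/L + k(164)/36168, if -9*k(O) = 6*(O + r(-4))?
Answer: 3184190/3024549 + 16*I/13563 ≈ 1.0528 + 0.0011797*I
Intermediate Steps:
r(z) = 8*z^(3/2) (r(z) = 8*(z*√z) = 8*z^(3/2))
k(O) = -2*O/3 + 128*I/3 (k(O) = -2*(O + 8*(-4)^(3/2))/3 = -2*(O + 8*(-8*I))/3 = -2*(O - 64*I)/3 = -(-384*I + 6*O)/9 = -2*O/3 + 128*I/3)
L = -4014
(13*(-326))/L + k(164)/36168 = (13*(-326))/(-4014) + (-⅔*164 + 128*I/3)/36168 = -4238*(-1/4014) + (-328/3 + 128*I/3)*(1/36168) = 2119/2007 + (-41/13563 + 16*I/13563) = 3184190/3024549 + 16*I/13563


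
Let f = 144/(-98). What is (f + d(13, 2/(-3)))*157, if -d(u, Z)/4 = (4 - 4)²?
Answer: -11304/49 ≈ -230.69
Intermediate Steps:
d(u, Z) = 0 (d(u, Z) = -4*(4 - 4)² = -4*0² = -4*0 = 0)
f = -72/49 (f = 144*(-1/98) = -72/49 ≈ -1.4694)
(f + d(13, 2/(-3)))*157 = (-72/49 + 0)*157 = -72/49*157 = -11304/49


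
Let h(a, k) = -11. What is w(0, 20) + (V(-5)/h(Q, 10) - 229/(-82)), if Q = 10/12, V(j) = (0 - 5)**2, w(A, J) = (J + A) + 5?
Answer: 23019/902 ≈ 25.520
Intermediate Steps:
w(A, J) = 5 + A + J (w(A, J) = (A + J) + 5 = 5 + A + J)
V(j) = 25 (V(j) = (-5)**2 = 25)
Q = 5/6 (Q = 10*(1/12) = 5/6 ≈ 0.83333)
w(0, 20) + (V(-5)/h(Q, 10) - 229/(-82)) = (5 + 0 + 20) + (25/(-11) - 229/(-82)) = 25 + (25*(-1/11) - 229*(-1/82)) = 25 + (-25/11 + 229/82) = 25 + 469/902 = 23019/902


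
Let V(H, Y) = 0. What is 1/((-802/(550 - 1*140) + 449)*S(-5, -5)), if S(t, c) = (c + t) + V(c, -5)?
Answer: -41/183288 ≈ -0.00022369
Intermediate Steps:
S(t, c) = c + t (S(t, c) = (c + t) + 0 = c + t)
1/((-802/(550 - 1*140) + 449)*S(-5, -5)) = 1/((-802/(550 - 1*140) + 449)*(-5 - 5)) = 1/((-802/(550 - 140) + 449)*(-10)) = -⅒/(-802/410 + 449) = -⅒/(-802*1/410 + 449) = -⅒/(-401/205 + 449) = -⅒/(91644/205) = (205/91644)*(-⅒) = -41/183288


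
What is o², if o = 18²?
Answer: 104976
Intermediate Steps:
o = 324
o² = 324² = 104976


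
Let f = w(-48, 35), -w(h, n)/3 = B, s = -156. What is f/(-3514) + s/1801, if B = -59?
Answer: -866961/6328714 ≈ -0.13699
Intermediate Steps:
w(h, n) = 177 (w(h, n) = -3*(-59) = 177)
f = 177
f/(-3514) + s/1801 = 177/(-3514) - 156/1801 = 177*(-1/3514) - 156*1/1801 = -177/3514 - 156/1801 = -866961/6328714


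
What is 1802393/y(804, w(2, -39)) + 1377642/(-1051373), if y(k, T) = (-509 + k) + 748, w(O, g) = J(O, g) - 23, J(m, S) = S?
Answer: 1893550454983/1096582039 ≈ 1726.8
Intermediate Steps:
w(O, g) = -23 + g (w(O, g) = g - 23 = -23 + g)
y(k, T) = 239 + k
1802393/y(804, w(2, -39)) + 1377642/(-1051373) = 1802393/(239 + 804) + 1377642/(-1051373) = 1802393/1043 + 1377642*(-1/1051373) = 1802393*(1/1043) - 1377642/1051373 = 1802393/1043 - 1377642/1051373 = 1893550454983/1096582039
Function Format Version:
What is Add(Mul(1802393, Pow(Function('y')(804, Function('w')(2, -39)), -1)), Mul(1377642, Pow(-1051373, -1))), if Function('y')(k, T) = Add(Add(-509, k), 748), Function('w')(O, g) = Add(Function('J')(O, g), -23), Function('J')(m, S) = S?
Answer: Rational(1893550454983, 1096582039) ≈ 1726.8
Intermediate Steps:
Function('w')(O, g) = Add(-23, g) (Function('w')(O, g) = Add(g, -23) = Add(-23, g))
Function('y')(k, T) = Add(239, k)
Add(Mul(1802393, Pow(Function('y')(804, Function('w')(2, -39)), -1)), Mul(1377642, Pow(-1051373, -1))) = Add(Mul(1802393, Pow(Add(239, 804), -1)), Mul(1377642, Pow(-1051373, -1))) = Add(Mul(1802393, Pow(1043, -1)), Mul(1377642, Rational(-1, 1051373))) = Add(Mul(1802393, Rational(1, 1043)), Rational(-1377642, 1051373)) = Add(Rational(1802393, 1043), Rational(-1377642, 1051373)) = Rational(1893550454983, 1096582039)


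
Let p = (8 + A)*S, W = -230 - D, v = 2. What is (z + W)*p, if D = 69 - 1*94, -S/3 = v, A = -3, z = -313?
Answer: 15540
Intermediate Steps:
S = -6 (S = -3*2 = -6)
D = -25 (D = 69 - 94 = -25)
W = -205 (W = -230 - 1*(-25) = -230 + 25 = -205)
p = -30 (p = (8 - 3)*(-6) = 5*(-6) = -30)
(z + W)*p = (-313 - 205)*(-30) = -518*(-30) = 15540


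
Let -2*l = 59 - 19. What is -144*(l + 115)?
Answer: -13680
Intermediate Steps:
l = -20 (l = -(59 - 19)/2 = -½*40 = -20)
-144*(l + 115) = -144*(-20 + 115) = -144*95 = -13680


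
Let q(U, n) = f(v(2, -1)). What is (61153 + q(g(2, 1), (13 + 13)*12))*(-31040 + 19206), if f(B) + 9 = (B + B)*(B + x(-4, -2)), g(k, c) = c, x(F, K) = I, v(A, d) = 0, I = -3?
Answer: -723578096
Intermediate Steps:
x(F, K) = -3
f(B) = -9 + 2*B*(-3 + B) (f(B) = -9 + (B + B)*(B - 3) = -9 + (2*B)*(-3 + B) = -9 + 2*B*(-3 + B))
q(U, n) = -9 (q(U, n) = -9 - 6*0 + 2*0² = -9 + 0 + 2*0 = -9 + 0 + 0 = -9)
(61153 + q(g(2, 1), (13 + 13)*12))*(-31040 + 19206) = (61153 - 9)*(-31040 + 19206) = 61144*(-11834) = -723578096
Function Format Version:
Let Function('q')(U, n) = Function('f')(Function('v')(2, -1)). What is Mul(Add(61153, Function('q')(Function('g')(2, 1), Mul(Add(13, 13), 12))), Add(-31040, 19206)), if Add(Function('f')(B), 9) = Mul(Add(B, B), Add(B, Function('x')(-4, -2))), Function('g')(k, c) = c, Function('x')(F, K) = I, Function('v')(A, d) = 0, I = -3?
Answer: -723578096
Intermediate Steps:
Function('x')(F, K) = -3
Function('f')(B) = Add(-9, Mul(2, B, Add(-3, B))) (Function('f')(B) = Add(-9, Mul(Add(B, B), Add(B, -3))) = Add(-9, Mul(Mul(2, B), Add(-3, B))) = Add(-9, Mul(2, B, Add(-3, B))))
Function('q')(U, n) = -9 (Function('q')(U, n) = Add(-9, Mul(-6, 0), Mul(2, Pow(0, 2))) = Add(-9, 0, Mul(2, 0)) = Add(-9, 0, 0) = -9)
Mul(Add(61153, Function('q')(Function('g')(2, 1), Mul(Add(13, 13), 12))), Add(-31040, 19206)) = Mul(Add(61153, -9), Add(-31040, 19206)) = Mul(61144, -11834) = -723578096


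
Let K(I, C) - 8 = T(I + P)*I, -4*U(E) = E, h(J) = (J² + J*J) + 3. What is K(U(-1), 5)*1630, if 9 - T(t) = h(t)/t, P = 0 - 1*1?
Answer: 75795/4 ≈ 18949.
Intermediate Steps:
h(J) = 3 + 2*J² (h(J) = (J² + J²) + 3 = 2*J² + 3 = 3 + 2*J²)
P = -1 (P = 0 - 1 = -1)
U(E) = -E/4
T(t) = 9 - (3 + 2*t²)/t
K(I, C) = 8 + I*(11 - 3/(-1 + I) - 2*I) (K(I, C) = 8 + (9 - 3/(I - 1) - 2*(I - 1))*I = 8 + (9 - 3/(-1 + I) - 2*(-1 + I))*I = 8 + (9 - 3/(-1 + I) + (2 - 2*I))*I = 8 + (11 - 3/(-1 + I) - 2*I)*I = 8 + I*(11 - 3/(-1 + I) - 2*I))
K(U(-1), 5)*1630 = ((-8 - (-3)*(-1)/2 - 2*(-¼*(-1))³ + 13*(-¼*(-1))²)/(-1 - ¼*(-1)))*1630 = ((-8 - 6*¼ - 2*(¼)³ + 13*(¼)²)/(-1 + ¼))*1630 = ((-8 - 3/2 - 2*1/64 + 13*(1/16))/(-¾))*1630 = -4*(-8 - 3/2 - 1/32 + 13/16)/3*1630 = -4/3*(-279/32)*1630 = (93/8)*1630 = 75795/4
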